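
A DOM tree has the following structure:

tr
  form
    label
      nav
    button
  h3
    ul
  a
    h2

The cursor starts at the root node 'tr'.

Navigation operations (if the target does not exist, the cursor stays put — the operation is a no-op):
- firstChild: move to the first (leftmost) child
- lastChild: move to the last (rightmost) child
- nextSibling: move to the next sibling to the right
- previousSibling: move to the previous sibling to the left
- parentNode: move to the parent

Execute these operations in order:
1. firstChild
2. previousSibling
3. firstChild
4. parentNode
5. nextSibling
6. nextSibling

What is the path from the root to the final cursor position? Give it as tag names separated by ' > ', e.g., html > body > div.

After 1 (firstChild): form
After 2 (previousSibling): form (no-op, stayed)
After 3 (firstChild): label
After 4 (parentNode): form
After 5 (nextSibling): h3
After 6 (nextSibling): a

Answer: tr > a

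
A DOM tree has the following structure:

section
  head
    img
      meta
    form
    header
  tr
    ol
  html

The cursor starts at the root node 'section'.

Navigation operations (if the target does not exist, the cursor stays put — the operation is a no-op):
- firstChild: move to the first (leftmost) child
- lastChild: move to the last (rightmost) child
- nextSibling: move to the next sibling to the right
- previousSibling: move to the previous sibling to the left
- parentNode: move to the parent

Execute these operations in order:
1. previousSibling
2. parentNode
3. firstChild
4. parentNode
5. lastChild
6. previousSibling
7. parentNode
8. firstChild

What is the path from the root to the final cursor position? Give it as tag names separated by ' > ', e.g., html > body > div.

Answer: section > head

Derivation:
After 1 (previousSibling): section (no-op, stayed)
After 2 (parentNode): section (no-op, stayed)
After 3 (firstChild): head
After 4 (parentNode): section
After 5 (lastChild): html
After 6 (previousSibling): tr
After 7 (parentNode): section
After 8 (firstChild): head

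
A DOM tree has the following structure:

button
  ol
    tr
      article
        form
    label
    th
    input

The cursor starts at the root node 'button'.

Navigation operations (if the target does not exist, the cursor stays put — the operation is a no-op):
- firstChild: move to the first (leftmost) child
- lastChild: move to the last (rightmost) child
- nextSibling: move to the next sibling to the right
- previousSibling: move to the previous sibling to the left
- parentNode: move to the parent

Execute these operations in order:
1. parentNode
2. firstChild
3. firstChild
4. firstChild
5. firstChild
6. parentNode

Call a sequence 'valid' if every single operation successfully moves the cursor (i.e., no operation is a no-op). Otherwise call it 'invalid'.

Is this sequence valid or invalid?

After 1 (parentNode): button (no-op, stayed)
After 2 (firstChild): ol
After 3 (firstChild): tr
After 4 (firstChild): article
After 5 (firstChild): form
After 6 (parentNode): article

Answer: invalid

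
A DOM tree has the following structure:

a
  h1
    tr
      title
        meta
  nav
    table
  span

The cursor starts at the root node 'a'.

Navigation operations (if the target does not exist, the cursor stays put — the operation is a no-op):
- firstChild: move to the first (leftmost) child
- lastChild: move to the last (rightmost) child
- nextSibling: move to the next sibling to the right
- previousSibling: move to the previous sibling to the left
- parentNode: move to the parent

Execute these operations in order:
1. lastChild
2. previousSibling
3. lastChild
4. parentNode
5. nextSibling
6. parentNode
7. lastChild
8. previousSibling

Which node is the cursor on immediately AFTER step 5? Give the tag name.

Answer: span

Derivation:
After 1 (lastChild): span
After 2 (previousSibling): nav
After 3 (lastChild): table
After 4 (parentNode): nav
After 5 (nextSibling): span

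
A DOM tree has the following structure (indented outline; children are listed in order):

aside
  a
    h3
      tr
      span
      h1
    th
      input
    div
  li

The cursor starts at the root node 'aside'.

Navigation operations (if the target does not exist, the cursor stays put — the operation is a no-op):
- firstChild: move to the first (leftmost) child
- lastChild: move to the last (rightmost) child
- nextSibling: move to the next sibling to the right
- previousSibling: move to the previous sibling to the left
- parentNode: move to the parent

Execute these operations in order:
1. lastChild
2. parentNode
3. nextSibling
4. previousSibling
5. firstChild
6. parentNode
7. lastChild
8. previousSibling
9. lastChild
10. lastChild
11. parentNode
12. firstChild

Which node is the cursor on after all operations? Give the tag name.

Answer: h3

Derivation:
After 1 (lastChild): li
After 2 (parentNode): aside
After 3 (nextSibling): aside (no-op, stayed)
After 4 (previousSibling): aside (no-op, stayed)
After 5 (firstChild): a
After 6 (parentNode): aside
After 7 (lastChild): li
After 8 (previousSibling): a
After 9 (lastChild): div
After 10 (lastChild): div (no-op, stayed)
After 11 (parentNode): a
After 12 (firstChild): h3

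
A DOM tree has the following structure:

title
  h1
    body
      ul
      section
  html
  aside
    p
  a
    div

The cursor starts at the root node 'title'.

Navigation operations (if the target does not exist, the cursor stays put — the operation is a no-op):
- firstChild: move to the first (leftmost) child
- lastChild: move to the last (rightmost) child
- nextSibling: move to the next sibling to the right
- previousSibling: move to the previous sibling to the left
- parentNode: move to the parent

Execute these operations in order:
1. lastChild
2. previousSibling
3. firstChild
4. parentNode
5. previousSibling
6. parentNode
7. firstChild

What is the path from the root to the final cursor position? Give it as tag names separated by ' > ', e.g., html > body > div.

After 1 (lastChild): a
After 2 (previousSibling): aside
After 3 (firstChild): p
After 4 (parentNode): aside
After 5 (previousSibling): html
After 6 (parentNode): title
After 7 (firstChild): h1

Answer: title > h1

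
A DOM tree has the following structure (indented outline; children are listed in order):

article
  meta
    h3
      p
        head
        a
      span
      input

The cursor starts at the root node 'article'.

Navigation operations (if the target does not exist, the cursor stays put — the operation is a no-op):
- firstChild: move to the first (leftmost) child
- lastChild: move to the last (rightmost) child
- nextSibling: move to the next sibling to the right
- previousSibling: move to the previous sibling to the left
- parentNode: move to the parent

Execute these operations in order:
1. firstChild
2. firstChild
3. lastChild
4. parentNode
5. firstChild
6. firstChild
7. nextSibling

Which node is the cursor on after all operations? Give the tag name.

Answer: a

Derivation:
After 1 (firstChild): meta
After 2 (firstChild): h3
After 3 (lastChild): input
After 4 (parentNode): h3
After 5 (firstChild): p
After 6 (firstChild): head
After 7 (nextSibling): a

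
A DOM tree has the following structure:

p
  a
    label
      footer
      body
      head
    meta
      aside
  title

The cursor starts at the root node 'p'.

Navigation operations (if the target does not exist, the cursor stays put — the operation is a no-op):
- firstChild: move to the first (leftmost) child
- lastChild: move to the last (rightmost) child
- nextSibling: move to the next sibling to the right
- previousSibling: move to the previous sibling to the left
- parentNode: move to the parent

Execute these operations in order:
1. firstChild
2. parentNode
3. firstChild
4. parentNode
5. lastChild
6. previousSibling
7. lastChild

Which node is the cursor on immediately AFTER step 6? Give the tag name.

After 1 (firstChild): a
After 2 (parentNode): p
After 3 (firstChild): a
After 4 (parentNode): p
After 5 (lastChild): title
After 6 (previousSibling): a

Answer: a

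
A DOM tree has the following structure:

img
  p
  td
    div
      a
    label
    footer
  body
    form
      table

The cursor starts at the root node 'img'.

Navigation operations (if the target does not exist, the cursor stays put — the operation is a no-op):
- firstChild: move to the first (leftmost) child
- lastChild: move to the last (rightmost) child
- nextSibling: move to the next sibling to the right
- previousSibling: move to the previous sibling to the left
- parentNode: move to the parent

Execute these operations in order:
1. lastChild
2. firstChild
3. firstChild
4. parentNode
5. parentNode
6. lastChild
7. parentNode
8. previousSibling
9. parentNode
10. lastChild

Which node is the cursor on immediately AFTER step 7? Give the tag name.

Answer: body

Derivation:
After 1 (lastChild): body
After 2 (firstChild): form
After 3 (firstChild): table
After 4 (parentNode): form
After 5 (parentNode): body
After 6 (lastChild): form
After 7 (parentNode): body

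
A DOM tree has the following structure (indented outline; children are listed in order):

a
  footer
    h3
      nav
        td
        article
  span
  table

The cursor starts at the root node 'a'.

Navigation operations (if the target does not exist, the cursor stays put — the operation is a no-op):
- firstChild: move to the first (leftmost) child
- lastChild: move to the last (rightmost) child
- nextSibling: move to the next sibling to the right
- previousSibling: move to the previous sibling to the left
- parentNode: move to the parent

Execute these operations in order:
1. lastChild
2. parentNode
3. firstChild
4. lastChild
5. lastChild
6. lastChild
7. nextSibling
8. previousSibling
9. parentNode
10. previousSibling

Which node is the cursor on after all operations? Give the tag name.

After 1 (lastChild): table
After 2 (parentNode): a
After 3 (firstChild): footer
After 4 (lastChild): h3
After 5 (lastChild): nav
After 6 (lastChild): article
After 7 (nextSibling): article (no-op, stayed)
After 8 (previousSibling): td
After 9 (parentNode): nav
After 10 (previousSibling): nav (no-op, stayed)

Answer: nav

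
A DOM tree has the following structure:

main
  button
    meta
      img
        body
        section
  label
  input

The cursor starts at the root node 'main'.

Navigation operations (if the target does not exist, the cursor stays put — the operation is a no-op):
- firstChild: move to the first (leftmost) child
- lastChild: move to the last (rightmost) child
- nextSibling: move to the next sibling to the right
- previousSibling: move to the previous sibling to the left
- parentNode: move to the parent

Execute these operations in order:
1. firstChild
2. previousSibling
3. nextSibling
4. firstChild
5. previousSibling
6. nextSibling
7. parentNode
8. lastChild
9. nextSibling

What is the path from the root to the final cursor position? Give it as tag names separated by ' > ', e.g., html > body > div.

After 1 (firstChild): button
After 2 (previousSibling): button (no-op, stayed)
After 3 (nextSibling): label
After 4 (firstChild): label (no-op, stayed)
After 5 (previousSibling): button
After 6 (nextSibling): label
After 7 (parentNode): main
After 8 (lastChild): input
After 9 (nextSibling): input (no-op, stayed)

Answer: main > input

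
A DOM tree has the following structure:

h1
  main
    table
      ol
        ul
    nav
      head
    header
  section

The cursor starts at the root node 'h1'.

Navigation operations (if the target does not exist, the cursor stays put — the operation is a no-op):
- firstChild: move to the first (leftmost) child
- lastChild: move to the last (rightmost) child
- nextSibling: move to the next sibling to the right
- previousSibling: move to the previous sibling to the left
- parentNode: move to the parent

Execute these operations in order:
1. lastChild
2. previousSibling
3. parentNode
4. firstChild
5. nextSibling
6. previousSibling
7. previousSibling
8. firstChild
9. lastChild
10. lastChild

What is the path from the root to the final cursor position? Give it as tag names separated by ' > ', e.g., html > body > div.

After 1 (lastChild): section
After 2 (previousSibling): main
After 3 (parentNode): h1
After 4 (firstChild): main
After 5 (nextSibling): section
After 6 (previousSibling): main
After 7 (previousSibling): main (no-op, stayed)
After 8 (firstChild): table
After 9 (lastChild): ol
After 10 (lastChild): ul

Answer: h1 > main > table > ol > ul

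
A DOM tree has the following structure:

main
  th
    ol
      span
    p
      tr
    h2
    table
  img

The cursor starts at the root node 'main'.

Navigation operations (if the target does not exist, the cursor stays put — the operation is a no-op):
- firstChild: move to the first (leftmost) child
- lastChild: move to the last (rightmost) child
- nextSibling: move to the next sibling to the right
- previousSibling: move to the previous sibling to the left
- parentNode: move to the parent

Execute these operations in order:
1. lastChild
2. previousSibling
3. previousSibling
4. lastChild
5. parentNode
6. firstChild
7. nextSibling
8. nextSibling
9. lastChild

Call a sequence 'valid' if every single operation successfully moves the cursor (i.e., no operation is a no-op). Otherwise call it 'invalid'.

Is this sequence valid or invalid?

After 1 (lastChild): img
After 2 (previousSibling): th
After 3 (previousSibling): th (no-op, stayed)
After 4 (lastChild): table
After 5 (parentNode): th
After 6 (firstChild): ol
After 7 (nextSibling): p
After 8 (nextSibling): h2
After 9 (lastChild): h2 (no-op, stayed)

Answer: invalid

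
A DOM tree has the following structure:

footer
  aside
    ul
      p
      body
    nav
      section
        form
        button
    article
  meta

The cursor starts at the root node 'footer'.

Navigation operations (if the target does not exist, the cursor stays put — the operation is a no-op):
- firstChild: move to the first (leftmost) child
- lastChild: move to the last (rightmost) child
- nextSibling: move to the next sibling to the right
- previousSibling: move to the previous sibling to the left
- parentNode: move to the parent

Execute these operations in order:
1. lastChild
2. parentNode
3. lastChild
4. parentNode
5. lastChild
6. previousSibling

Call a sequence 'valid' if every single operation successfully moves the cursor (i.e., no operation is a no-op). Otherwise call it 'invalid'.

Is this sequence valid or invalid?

Answer: valid

Derivation:
After 1 (lastChild): meta
After 2 (parentNode): footer
After 3 (lastChild): meta
After 4 (parentNode): footer
After 5 (lastChild): meta
After 6 (previousSibling): aside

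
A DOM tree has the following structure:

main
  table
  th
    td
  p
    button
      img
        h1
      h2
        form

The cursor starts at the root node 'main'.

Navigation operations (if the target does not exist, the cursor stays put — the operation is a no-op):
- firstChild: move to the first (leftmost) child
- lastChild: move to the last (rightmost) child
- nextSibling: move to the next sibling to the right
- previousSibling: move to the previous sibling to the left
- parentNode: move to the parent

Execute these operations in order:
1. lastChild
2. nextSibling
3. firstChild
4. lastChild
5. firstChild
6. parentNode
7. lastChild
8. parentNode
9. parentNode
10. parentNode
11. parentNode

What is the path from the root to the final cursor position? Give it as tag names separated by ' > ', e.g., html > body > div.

Answer: main

Derivation:
After 1 (lastChild): p
After 2 (nextSibling): p (no-op, stayed)
After 3 (firstChild): button
After 4 (lastChild): h2
After 5 (firstChild): form
After 6 (parentNode): h2
After 7 (lastChild): form
After 8 (parentNode): h2
After 9 (parentNode): button
After 10 (parentNode): p
After 11 (parentNode): main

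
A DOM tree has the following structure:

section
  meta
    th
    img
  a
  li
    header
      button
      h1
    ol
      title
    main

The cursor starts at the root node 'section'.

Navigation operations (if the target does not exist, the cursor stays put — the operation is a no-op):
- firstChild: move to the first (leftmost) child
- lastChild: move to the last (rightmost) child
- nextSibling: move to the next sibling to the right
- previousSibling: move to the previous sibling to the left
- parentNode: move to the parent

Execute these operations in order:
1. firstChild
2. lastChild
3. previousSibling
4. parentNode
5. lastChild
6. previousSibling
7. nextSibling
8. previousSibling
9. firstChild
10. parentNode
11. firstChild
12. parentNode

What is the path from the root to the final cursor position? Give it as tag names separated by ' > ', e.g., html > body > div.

After 1 (firstChild): meta
After 2 (lastChild): img
After 3 (previousSibling): th
After 4 (parentNode): meta
After 5 (lastChild): img
After 6 (previousSibling): th
After 7 (nextSibling): img
After 8 (previousSibling): th
After 9 (firstChild): th (no-op, stayed)
After 10 (parentNode): meta
After 11 (firstChild): th
After 12 (parentNode): meta

Answer: section > meta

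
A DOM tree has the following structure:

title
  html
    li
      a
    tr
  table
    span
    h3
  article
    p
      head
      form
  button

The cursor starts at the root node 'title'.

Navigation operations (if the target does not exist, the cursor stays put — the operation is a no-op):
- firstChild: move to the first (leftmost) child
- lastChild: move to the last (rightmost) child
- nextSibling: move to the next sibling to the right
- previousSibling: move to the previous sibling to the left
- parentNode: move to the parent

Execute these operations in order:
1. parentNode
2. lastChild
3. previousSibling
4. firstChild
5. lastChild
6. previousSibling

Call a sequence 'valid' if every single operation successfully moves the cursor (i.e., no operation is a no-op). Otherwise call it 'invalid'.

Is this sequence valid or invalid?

After 1 (parentNode): title (no-op, stayed)
After 2 (lastChild): button
After 3 (previousSibling): article
After 4 (firstChild): p
After 5 (lastChild): form
After 6 (previousSibling): head

Answer: invalid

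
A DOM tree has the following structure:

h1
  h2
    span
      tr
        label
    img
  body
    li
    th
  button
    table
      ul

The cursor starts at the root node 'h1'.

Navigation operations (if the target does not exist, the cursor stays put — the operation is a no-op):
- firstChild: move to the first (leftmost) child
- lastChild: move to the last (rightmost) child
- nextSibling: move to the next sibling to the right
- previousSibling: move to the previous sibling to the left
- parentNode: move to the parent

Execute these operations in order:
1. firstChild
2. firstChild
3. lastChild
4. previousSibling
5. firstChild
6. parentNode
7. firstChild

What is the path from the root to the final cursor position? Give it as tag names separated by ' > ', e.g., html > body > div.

Answer: h1 > h2 > span > tr > label

Derivation:
After 1 (firstChild): h2
After 2 (firstChild): span
After 3 (lastChild): tr
After 4 (previousSibling): tr (no-op, stayed)
After 5 (firstChild): label
After 6 (parentNode): tr
After 7 (firstChild): label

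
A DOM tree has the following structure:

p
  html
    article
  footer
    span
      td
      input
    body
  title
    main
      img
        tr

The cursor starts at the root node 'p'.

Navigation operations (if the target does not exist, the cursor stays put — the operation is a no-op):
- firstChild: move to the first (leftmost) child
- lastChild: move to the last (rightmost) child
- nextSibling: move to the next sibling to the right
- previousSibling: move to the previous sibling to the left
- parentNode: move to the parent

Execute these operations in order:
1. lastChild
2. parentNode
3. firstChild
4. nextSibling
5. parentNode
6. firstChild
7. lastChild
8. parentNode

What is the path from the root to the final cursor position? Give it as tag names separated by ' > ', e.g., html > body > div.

After 1 (lastChild): title
After 2 (parentNode): p
After 3 (firstChild): html
After 4 (nextSibling): footer
After 5 (parentNode): p
After 6 (firstChild): html
After 7 (lastChild): article
After 8 (parentNode): html

Answer: p > html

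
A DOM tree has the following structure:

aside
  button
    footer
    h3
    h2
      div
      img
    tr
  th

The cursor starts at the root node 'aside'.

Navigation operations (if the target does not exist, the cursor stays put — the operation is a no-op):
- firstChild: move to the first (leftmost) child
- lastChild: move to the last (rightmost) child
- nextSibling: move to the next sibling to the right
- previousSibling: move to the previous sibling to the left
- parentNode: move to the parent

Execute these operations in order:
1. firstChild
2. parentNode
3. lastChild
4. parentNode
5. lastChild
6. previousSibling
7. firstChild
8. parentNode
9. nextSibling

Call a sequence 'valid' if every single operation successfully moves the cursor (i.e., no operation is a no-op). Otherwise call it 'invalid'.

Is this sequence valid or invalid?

Answer: valid

Derivation:
After 1 (firstChild): button
After 2 (parentNode): aside
After 3 (lastChild): th
After 4 (parentNode): aside
After 5 (lastChild): th
After 6 (previousSibling): button
After 7 (firstChild): footer
After 8 (parentNode): button
After 9 (nextSibling): th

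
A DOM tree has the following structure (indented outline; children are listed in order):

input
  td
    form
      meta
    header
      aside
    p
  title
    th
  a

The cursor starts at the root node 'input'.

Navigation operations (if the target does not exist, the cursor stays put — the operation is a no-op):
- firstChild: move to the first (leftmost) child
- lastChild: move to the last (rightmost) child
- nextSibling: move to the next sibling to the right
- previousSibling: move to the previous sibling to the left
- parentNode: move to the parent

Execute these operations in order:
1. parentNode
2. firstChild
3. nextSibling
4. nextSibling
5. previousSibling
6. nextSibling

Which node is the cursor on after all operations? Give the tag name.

After 1 (parentNode): input (no-op, stayed)
After 2 (firstChild): td
After 3 (nextSibling): title
After 4 (nextSibling): a
After 5 (previousSibling): title
After 6 (nextSibling): a

Answer: a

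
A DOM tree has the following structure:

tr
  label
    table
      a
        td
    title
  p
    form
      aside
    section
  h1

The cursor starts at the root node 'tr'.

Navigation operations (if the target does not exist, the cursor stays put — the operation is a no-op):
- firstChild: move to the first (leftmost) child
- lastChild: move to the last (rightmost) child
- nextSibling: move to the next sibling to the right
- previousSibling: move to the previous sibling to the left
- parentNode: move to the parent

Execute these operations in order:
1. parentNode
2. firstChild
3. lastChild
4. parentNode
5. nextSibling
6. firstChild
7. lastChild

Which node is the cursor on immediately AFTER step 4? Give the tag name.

Answer: label

Derivation:
After 1 (parentNode): tr (no-op, stayed)
After 2 (firstChild): label
After 3 (lastChild): title
After 4 (parentNode): label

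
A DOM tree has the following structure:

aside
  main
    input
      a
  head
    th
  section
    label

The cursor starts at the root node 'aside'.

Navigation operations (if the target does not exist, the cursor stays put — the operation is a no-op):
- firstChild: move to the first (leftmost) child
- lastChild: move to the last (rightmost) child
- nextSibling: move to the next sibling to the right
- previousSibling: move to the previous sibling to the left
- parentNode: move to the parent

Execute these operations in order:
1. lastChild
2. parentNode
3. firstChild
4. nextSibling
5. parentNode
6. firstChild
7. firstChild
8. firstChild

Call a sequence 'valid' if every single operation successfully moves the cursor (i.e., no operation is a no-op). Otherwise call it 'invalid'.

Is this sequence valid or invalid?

Answer: valid

Derivation:
After 1 (lastChild): section
After 2 (parentNode): aside
After 3 (firstChild): main
After 4 (nextSibling): head
After 5 (parentNode): aside
After 6 (firstChild): main
After 7 (firstChild): input
After 8 (firstChild): a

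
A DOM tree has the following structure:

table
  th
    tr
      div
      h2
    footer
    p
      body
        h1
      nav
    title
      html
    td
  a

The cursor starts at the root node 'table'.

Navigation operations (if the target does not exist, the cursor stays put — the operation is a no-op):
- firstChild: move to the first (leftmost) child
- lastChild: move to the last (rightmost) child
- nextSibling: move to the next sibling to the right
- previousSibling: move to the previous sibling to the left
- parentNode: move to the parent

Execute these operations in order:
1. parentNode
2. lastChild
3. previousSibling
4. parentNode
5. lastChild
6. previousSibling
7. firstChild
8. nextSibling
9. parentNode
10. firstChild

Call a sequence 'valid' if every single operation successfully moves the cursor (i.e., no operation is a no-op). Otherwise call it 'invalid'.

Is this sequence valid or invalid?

After 1 (parentNode): table (no-op, stayed)
After 2 (lastChild): a
After 3 (previousSibling): th
After 4 (parentNode): table
After 5 (lastChild): a
After 6 (previousSibling): th
After 7 (firstChild): tr
After 8 (nextSibling): footer
After 9 (parentNode): th
After 10 (firstChild): tr

Answer: invalid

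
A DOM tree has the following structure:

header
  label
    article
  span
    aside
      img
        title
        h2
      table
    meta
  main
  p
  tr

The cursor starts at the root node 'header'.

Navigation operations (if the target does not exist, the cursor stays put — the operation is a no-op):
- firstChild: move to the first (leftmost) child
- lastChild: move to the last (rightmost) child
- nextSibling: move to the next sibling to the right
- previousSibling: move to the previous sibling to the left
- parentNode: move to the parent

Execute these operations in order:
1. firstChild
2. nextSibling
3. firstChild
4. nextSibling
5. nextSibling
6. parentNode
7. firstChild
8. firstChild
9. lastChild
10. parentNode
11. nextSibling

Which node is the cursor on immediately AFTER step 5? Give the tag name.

After 1 (firstChild): label
After 2 (nextSibling): span
After 3 (firstChild): aside
After 4 (nextSibling): meta
After 5 (nextSibling): meta (no-op, stayed)

Answer: meta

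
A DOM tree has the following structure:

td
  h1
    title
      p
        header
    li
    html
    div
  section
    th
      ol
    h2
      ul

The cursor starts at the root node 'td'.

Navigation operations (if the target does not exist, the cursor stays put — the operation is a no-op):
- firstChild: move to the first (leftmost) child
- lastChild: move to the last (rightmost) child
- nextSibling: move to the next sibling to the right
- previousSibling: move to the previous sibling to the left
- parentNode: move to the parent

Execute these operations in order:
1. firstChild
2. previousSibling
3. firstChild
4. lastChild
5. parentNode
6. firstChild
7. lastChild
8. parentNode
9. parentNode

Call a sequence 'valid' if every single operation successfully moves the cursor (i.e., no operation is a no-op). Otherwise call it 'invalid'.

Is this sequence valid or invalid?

Answer: invalid

Derivation:
After 1 (firstChild): h1
After 2 (previousSibling): h1 (no-op, stayed)
After 3 (firstChild): title
After 4 (lastChild): p
After 5 (parentNode): title
After 6 (firstChild): p
After 7 (lastChild): header
After 8 (parentNode): p
After 9 (parentNode): title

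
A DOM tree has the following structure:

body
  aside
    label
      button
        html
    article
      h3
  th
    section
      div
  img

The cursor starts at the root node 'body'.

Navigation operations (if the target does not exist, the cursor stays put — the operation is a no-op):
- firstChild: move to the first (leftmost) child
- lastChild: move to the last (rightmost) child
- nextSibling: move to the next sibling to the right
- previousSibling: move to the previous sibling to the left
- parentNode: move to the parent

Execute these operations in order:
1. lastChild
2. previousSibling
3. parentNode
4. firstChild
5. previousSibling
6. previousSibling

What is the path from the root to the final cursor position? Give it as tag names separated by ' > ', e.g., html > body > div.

After 1 (lastChild): img
After 2 (previousSibling): th
After 3 (parentNode): body
After 4 (firstChild): aside
After 5 (previousSibling): aside (no-op, stayed)
After 6 (previousSibling): aside (no-op, stayed)

Answer: body > aside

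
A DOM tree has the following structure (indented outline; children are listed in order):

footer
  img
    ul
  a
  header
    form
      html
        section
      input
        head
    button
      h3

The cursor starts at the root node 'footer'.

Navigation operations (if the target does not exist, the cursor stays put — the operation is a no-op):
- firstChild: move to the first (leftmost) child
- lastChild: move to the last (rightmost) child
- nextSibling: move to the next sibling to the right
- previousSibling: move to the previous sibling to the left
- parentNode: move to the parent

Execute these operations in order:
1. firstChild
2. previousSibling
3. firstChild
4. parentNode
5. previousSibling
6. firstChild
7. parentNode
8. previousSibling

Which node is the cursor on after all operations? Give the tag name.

Answer: img

Derivation:
After 1 (firstChild): img
After 2 (previousSibling): img (no-op, stayed)
After 3 (firstChild): ul
After 4 (parentNode): img
After 5 (previousSibling): img (no-op, stayed)
After 6 (firstChild): ul
After 7 (parentNode): img
After 8 (previousSibling): img (no-op, stayed)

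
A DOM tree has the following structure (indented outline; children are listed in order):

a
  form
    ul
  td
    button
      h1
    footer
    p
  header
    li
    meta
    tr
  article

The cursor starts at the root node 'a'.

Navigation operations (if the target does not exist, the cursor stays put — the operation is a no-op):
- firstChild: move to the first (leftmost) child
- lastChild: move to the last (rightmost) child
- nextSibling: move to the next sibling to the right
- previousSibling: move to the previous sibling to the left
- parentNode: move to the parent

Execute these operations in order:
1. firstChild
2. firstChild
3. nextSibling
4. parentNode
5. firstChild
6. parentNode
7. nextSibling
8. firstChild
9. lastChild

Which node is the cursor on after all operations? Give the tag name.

After 1 (firstChild): form
After 2 (firstChild): ul
After 3 (nextSibling): ul (no-op, stayed)
After 4 (parentNode): form
After 5 (firstChild): ul
After 6 (parentNode): form
After 7 (nextSibling): td
After 8 (firstChild): button
After 9 (lastChild): h1

Answer: h1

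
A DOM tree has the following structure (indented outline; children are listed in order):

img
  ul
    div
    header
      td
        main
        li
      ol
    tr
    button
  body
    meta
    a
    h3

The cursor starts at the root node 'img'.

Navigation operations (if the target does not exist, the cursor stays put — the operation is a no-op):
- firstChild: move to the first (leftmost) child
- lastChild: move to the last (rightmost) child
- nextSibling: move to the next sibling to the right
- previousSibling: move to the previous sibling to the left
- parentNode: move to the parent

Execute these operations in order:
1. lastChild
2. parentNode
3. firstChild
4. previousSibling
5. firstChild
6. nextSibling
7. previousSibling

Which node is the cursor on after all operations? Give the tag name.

After 1 (lastChild): body
After 2 (parentNode): img
After 3 (firstChild): ul
After 4 (previousSibling): ul (no-op, stayed)
After 5 (firstChild): div
After 6 (nextSibling): header
After 7 (previousSibling): div

Answer: div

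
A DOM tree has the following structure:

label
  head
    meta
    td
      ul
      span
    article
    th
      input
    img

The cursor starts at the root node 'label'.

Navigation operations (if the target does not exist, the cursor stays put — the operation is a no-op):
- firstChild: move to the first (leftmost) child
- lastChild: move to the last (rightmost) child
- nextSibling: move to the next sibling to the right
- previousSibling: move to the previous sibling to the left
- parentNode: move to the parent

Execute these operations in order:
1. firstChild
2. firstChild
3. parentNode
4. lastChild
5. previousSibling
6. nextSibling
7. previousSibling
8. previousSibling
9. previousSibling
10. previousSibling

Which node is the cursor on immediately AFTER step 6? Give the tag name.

Answer: img

Derivation:
After 1 (firstChild): head
After 2 (firstChild): meta
After 3 (parentNode): head
After 4 (lastChild): img
After 5 (previousSibling): th
After 6 (nextSibling): img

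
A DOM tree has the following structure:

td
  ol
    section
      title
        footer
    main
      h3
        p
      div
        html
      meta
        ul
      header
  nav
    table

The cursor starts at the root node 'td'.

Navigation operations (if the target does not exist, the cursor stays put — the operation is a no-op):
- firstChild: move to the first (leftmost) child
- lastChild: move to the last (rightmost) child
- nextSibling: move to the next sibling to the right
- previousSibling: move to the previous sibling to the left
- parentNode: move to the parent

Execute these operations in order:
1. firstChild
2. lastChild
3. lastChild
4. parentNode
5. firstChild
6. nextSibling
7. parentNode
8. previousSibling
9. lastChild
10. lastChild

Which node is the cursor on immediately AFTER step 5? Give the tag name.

After 1 (firstChild): ol
After 2 (lastChild): main
After 3 (lastChild): header
After 4 (parentNode): main
After 5 (firstChild): h3

Answer: h3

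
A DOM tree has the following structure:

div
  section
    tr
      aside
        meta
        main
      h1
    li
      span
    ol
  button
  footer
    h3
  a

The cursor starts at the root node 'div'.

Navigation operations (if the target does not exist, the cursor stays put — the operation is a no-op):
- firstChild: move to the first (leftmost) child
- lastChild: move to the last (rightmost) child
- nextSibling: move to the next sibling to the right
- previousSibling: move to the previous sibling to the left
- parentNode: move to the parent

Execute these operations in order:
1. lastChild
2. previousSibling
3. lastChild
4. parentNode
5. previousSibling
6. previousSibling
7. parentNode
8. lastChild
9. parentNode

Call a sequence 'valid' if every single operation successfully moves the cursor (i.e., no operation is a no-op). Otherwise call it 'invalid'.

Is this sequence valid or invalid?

Answer: valid

Derivation:
After 1 (lastChild): a
After 2 (previousSibling): footer
After 3 (lastChild): h3
After 4 (parentNode): footer
After 5 (previousSibling): button
After 6 (previousSibling): section
After 7 (parentNode): div
After 8 (lastChild): a
After 9 (parentNode): div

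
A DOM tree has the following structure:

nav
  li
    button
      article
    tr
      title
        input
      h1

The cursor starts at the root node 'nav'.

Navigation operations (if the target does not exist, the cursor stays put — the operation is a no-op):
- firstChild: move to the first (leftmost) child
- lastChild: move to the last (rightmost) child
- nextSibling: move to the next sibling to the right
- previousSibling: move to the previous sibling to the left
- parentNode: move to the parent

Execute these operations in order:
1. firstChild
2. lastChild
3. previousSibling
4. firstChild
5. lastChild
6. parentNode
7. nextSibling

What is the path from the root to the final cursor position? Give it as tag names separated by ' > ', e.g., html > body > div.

After 1 (firstChild): li
After 2 (lastChild): tr
After 3 (previousSibling): button
After 4 (firstChild): article
After 5 (lastChild): article (no-op, stayed)
After 6 (parentNode): button
After 7 (nextSibling): tr

Answer: nav > li > tr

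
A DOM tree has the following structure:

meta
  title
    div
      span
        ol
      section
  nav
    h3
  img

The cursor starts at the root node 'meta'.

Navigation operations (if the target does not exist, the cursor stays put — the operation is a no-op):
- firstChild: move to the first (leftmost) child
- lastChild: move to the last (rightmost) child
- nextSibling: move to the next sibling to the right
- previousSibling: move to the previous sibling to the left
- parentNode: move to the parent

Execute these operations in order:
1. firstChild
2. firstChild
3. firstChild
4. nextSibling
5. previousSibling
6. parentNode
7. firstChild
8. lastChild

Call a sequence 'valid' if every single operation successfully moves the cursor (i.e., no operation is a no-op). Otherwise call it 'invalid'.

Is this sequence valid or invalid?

Answer: valid

Derivation:
After 1 (firstChild): title
After 2 (firstChild): div
After 3 (firstChild): span
After 4 (nextSibling): section
After 5 (previousSibling): span
After 6 (parentNode): div
After 7 (firstChild): span
After 8 (lastChild): ol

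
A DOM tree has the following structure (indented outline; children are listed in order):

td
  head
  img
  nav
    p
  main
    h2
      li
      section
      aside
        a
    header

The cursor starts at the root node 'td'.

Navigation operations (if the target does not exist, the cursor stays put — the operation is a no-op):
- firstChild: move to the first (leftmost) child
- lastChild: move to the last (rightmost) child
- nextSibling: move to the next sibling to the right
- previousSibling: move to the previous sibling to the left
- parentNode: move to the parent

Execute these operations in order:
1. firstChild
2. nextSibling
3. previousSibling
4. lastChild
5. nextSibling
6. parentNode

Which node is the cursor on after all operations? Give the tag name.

Answer: td

Derivation:
After 1 (firstChild): head
After 2 (nextSibling): img
After 3 (previousSibling): head
After 4 (lastChild): head (no-op, stayed)
After 5 (nextSibling): img
After 6 (parentNode): td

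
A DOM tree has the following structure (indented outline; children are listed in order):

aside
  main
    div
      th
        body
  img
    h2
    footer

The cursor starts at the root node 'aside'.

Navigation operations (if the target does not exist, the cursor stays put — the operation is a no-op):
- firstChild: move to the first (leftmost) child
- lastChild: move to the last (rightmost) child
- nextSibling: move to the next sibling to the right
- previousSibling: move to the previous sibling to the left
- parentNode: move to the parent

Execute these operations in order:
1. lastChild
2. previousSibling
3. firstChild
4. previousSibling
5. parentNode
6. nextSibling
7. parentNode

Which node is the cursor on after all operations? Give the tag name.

After 1 (lastChild): img
After 2 (previousSibling): main
After 3 (firstChild): div
After 4 (previousSibling): div (no-op, stayed)
After 5 (parentNode): main
After 6 (nextSibling): img
After 7 (parentNode): aside

Answer: aside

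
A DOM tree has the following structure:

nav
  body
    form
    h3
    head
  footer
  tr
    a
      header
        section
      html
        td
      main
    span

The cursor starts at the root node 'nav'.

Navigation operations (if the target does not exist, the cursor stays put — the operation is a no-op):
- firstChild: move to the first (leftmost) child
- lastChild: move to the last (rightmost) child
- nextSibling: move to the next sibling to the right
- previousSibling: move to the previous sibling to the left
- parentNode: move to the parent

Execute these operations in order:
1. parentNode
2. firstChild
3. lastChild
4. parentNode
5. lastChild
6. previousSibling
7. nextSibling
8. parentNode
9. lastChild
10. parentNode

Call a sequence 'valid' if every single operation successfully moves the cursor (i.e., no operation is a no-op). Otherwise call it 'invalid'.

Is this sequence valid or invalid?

After 1 (parentNode): nav (no-op, stayed)
After 2 (firstChild): body
After 3 (lastChild): head
After 4 (parentNode): body
After 5 (lastChild): head
After 6 (previousSibling): h3
After 7 (nextSibling): head
After 8 (parentNode): body
After 9 (lastChild): head
After 10 (parentNode): body

Answer: invalid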